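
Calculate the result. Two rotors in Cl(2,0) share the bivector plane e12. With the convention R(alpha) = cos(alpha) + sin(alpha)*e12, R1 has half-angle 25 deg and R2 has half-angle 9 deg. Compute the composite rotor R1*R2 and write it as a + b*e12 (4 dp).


Same-plane rotors commute and their half-angles add:
R1*R2 = cos(a1 + a2) + sin(a1 + a2)*e12.
a1 + a2 = 25 + 9 = 34 deg
cos(34 deg) = 0.8290
sin(34 deg) = 0.5592
R1*R2 = 0.8290 + 0.5592*e12


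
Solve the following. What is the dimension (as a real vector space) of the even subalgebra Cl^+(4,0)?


Even subalgebra dimension = 2^(n-1)
n = 4 + 0 = 4
2^(4 - 1) = 2^3 = 8
Verification: sum of C(4,k) for even k = 1 + 6 + 1 = 8
Result = 8


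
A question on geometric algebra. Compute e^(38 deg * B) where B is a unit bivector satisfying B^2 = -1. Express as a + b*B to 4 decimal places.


For a unit bivector B with B^2 = -1, the exponential series gives
e^(theta*B) = cos(theta) + sin(theta)*B (the GA analogue of Euler's formula).
theta = 38 degrees = 0.663225 rad
cos(38 deg) = 0.7880
sin(38 deg) = 0.6157
exp(theta*B) = 0.7880 + 0.6157*B


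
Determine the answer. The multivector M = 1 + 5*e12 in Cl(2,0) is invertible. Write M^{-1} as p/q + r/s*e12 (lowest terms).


M = 1 + 5*e12, where e12^2 = -1.
Since M commutes with its reverse ~M = a - b*e12, M * ~M = a^2 - b^2*e12^2 = a^2 + b^2.
So M^{-1} = ~M / (a^2 + b^2) = (a - b*e12)/(a^2 + b^2).
a^2 + b^2 = 1 + 25 = 26
Scalar part = 1/26 = 1/26
Bivector coeff = -5/26 = -5/26
M^{-1} = 1/26 - 5/26*e12


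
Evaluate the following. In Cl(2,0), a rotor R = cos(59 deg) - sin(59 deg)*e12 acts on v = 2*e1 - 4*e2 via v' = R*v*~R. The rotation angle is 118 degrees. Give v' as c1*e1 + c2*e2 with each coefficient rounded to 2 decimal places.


Rotor R = cos(59deg) - sin(59deg)*e12
Rotation angle theta = 2 * 59 = 118 degrees
v' = R*v*~R rotates v by theta.
cos(118deg) = -0.4695, sin(118deg) = 0.8829
v'_1 = 2*cos(118deg) - (-4)*sin(118deg)
= 2*(-0.4695) - (-4)*0.8829
= 2.59
v'_2 = 2*sin(118deg) + (-4)*cos(118deg)
= 2*0.8829 + (-4)*(-0.4695)
= 3.64
v' = 2.59*e1 + 3.64*e2


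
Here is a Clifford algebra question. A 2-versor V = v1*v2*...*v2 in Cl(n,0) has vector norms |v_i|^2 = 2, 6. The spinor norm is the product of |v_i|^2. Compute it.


Spinor norm N(V) = |v1|^2 * |v2|^2 * ... * |v2|^2
= 2 * 6
Running product: 2, 12
N(V) = 12


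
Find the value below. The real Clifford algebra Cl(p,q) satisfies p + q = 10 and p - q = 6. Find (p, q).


We need p + q = 10 and p - q = 6.
Adding: 2p = 10 + 6 = 16, so p = 8.
Then q = 10 - 8 = 2.
(p, q) = (8, 2)


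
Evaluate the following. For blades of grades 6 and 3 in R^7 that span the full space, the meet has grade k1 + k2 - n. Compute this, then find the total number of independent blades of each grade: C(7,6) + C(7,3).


Meet grade = grade(A) + grade(B) - n
= 6 + 3 - 7 = 2
C(7,6) = 7
C(7,3) = 35
dim_A + dim_B = 7 + 35 = 42


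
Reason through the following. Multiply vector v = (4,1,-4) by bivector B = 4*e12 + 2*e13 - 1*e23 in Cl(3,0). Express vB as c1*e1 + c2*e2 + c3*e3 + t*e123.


vB has grade-1 (vector) and grade-3 (trivector) parts: vB = (v _| B) + (v ^ B).
Vector part <vB>_1:
  e1: -v2*b12 - v3*b13 = -(1)*(4) - (-4)*(2) = 4
  e2: v1*b12 - v3*b23 = (4)*(4) - (-4)*(-1) = 12
  e3: v1*b13 + v2*b23 = (4)*(2) + (1)*(-1) = 7
Trivector part <vB>_3:
  e123: v1*b23 - v2*b13 + v3*b12 = (4)*(-1) - (1)*(2) + (-4)*(4) = -22
vB = 4*e1 + 12*e2 + 7*e3 - 22*e123


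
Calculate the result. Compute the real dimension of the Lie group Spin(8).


Spin(n) double-covers SO(n); both have Lie algebra so(n) of dimension n(n-1)/2.
n = 8
n(n-1) = 8 * 7 = 56
dim Spin(8) = 56/2 = 28


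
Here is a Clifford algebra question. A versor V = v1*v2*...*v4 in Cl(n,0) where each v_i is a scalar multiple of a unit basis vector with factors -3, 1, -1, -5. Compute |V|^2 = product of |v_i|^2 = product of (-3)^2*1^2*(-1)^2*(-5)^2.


Each vector v_i has |v_i|^2 = s_i^2
Squared scales: (-3)^2 = 9, 1^2 = 1, (-1)^2 = 1, (-5)^2 = 25
|V|^2 = 9 * 1 * 1 * 25
= 225


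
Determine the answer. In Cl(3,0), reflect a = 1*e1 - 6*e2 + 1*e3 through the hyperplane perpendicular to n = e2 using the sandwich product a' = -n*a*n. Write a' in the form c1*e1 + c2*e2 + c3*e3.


Reflection formula: a' = -n*a*n, with n = e2 (unit vector, n^2 = 1).
For reflection through hyperplane perp to e2:
The component along e2 flips sign, others stay.
a = (1, -6, 1)
a' = (1, 6, 1)
a' = 1*e1 + 6*e2 + 1*e3


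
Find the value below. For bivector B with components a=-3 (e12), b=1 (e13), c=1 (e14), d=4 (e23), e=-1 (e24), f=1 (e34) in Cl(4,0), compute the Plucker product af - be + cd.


Plucker relation: af - be + cd
a*f = (-3)*1 = -3
b*e = 1*(-1) = -1
c*d = 1*4 = 4
af - be + cd = -3 - (-1) + 4
= 2


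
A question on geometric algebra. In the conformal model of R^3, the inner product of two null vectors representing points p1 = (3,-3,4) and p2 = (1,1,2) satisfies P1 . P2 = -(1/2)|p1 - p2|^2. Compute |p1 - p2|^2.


p1 - p2 = (2, -4, 2)
|p1 - p2|^2 = 2^2 + (-4)^2 + 2^2
= 4 + 16 + 4
= 24


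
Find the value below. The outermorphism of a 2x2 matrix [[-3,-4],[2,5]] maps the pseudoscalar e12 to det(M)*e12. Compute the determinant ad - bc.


The outermorphism of a linear map f sends e1^e2 to f(e1)^f(e2).
f(e1) = -3*e1 + 2*e2
f(e2) = -4*e1 + 5*e2
f(e1) ^ f(e2) = (-3*e1 + 2*e2) ^ (-4*e1 + 5*e2)
= (-3)*5*e12 + 2*(-4)*e21
= (-15 - (-8))*e12
= -7*e12
Coefficient = -7


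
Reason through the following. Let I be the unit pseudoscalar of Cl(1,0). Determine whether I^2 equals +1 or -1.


The pseudoscalar I = e1...e_n (product of all n generators) of Cl(p,q) satisfies I^2 = (-1)^(q + n(n-1)/2).
p = 1, q = 0, n = p + q = 1
n(n-1)/2 = 1 * 0 / 2 = 0
Exponent = q + n(n-1)/2 = 0 + 0 = 0
I^2 = (-1)^0 = +1


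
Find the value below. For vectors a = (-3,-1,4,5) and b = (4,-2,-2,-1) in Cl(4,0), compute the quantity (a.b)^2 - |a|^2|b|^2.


a . b = (-3)*4 + (-1)*(-2) + 4*(-2) + 5*(-1)
= -12 + 2 + (-8) + (-5) = -23
|a|^2 = (-3)^2 + (-1)^2 + 4^2 + 5^2 = 51
|b|^2 = 4^2 + (-2)^2 + (-2)^2 + (-1)^2 = 25
(a.b)^2 = (-23)^2 = 529
|a|^2 * |b|^2 = 51 * 25 = 1275
Result = 529 - 1275 = -746


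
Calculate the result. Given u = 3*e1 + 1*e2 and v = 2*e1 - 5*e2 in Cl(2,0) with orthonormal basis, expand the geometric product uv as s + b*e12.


Expand: (3*e1 + 1*e2)(2*e1 - 5*e2)
= 3*2*e1e1 + 3*(-5)*e1e2 + 1*2*e2e1 + 1*(-5)*e2e2
Using e1^2 = e2^2 = 1, e2e1 = -e1e2:
Scalar part s = 3*2 + 1*(-5) = 6 + (-5) = 1
Bivector part b = 3*(-5) - 1*2 = -15 - 2 = -17
uv = 1 - 17*e12


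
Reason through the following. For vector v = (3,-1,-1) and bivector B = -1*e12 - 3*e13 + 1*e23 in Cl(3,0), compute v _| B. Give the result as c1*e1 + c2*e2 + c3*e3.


Left contraction v _| B = <vB>_1 (grade-1 part of the geometric product vB).
Using e1_|e12 = e2, e2_|e12 = -e1, e1_|e13 = e3, e3_|e13 = -e1, e2_|e23 = e3, e3_|e23 = -e2:
e1 coeff: -v2*b12 - v3*b13 = -(-1)*(-1) - (-1)*(-3) = -4
e2 coeff: v1*b12 - v3*b23 = (3)*(-1) - (-1)*(1) = -2
e3 coeff: v1*b13 + v2*b23 = (3)*(-3) + (-1)*(1) = -10
v _| B = -4*e1 - 2*e2 - 10*e3


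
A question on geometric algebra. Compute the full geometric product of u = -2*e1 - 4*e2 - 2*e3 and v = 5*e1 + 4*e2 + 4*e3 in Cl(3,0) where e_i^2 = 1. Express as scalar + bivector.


In Cl(3,0): e_i^2 = 1, e_ie_j = -e_je_i for i != j.
Scalar part = u . v = (-2)*5 + (-4)*4 + (-2)*4
= -10 + (-16) + (-8) = -34
e12 coeff = (-2)*4 - (-4)*5 = -8 - (-20) = 12
e13 coeff = (-2)*4 - (-2)*5 = -8 - (-10) = 2
e23 coeff = (-4)*4 - (-2)*4 = -16 - (-8) = -8
uv = -34 + 12*e12 + 2*e13 - 8*e23


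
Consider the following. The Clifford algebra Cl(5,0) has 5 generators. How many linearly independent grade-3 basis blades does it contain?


Number of grade-k basis blades in Cl(p,q) with n = p + q is C(n, k).
n = 5 + 0 = 5
C(5, 3) = 5! / (3! * 2!)
= 120 / (6 * 2)
= 10


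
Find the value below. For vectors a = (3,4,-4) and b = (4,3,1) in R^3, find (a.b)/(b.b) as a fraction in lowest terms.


Projection coefficient = (a . b) / (b . b)
a . b = 3*4 + 4*3 + (-4)*1
= 12 + 12 + (-4) = 20
b . b = 4^2 + 3^2 + 1^2
= 16 + 9 + 1 = 26
Coefficient = 20/26
In lowest terms: 10/13


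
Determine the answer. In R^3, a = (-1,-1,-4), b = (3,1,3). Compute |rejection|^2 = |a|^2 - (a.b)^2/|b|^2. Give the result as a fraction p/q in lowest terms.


|a|^2 = (-1)^2 + (-1)^2 + (-4)^2 = 18
|b|^2 = 3^2 + 1^2 + 3^2 = 19
a . b = (-1)*3 + (-1)*1 + (-4)*3 = -16
(a.b)^2 = (-16)^2 = 256
|rej|^2 = 18 - 256/19
= (342 - 256)/19
= 86/19
In lowest terms: 86/19


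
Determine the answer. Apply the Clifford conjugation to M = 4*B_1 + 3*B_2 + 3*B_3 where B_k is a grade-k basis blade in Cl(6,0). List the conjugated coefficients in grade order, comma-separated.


Clifford conjugate sign for grade k: (-1)^(k(k+1)/2)
Grade 1: (-1)^(1*2/2) = (-1)^1 = -1, coeff 4 -> -4
Grade 2: (-1)^(2*3/2) = (-1)^3 = -1, coeff 3 -> -3
Grade 3: (-1)^(3*4/2) = (-1)^6 = 1, coeff 3 -> 3
Conjugated coefficients: -4, -3, 3


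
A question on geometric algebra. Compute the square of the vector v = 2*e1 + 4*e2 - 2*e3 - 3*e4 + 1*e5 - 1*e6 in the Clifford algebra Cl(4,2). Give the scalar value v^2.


v^2 = sum of c_i^2 * e_i^2
Positive signature terms (e_i^2 = +1): 2^2 + 4^2 + (-2)^2 + (-3)^2 = 33
Negative signature terms (e_j^2 = -1): 1^2 + (-1)^2 = 2
v^2 = 33 - 2 = 31


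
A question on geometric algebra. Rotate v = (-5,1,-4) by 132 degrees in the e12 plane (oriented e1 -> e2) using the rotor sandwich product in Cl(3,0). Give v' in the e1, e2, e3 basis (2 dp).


Rotor R = cos(66deg) - sin(66deg)*e12
Rotation angle theta = 2 * 66 = 132 degrees in the e12 plane (e1 -> e2).
The component perpendicular to the plane (e3) is invariant: v'_3 = v3 = -4.00
cos(132deg) = -0.6691, sin(132deg) = 0.7431
v'_1 = v1*cos(theta) - v2*sin(theta) = -5*(-0.6691) - 1*0.7431 = 2.60
v'_2 = v1*sin(theta) + v2*cos(theta) = -5*0.7431 + 1*(-0.6691) = -4.38
v' = 2.60*e1 - 4.38*e2 - 4.00*e3


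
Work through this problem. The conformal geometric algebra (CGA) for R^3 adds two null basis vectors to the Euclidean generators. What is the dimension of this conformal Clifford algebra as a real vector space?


The conformal model of R^3 uses Cl(4,1): the 3 Euclidean generators plus two extra orthogonal generators e+ (e+^2 = +1) and e- (e-^2 = -1), from which the null vectors e0, einf are built.
Number of generators m = 3 + 2 = 5.
dim Cl(p,q) = 2^m = 2^5 = 32


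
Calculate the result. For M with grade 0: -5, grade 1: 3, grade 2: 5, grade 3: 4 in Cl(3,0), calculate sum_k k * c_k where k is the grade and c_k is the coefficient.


Grade-weighted sum = sum of grade_k * coefficient_k
0*(-5) = 0
1*3 = 3
2*5 = 10
3*4 = 12
Total = 0 + 3 + 10 + 12 = 25


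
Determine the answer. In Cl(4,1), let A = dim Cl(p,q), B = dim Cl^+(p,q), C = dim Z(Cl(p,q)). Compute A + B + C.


n = 4 + 1 = 5
Total dim = 2^5 = 32
Even subalgebra dim = 2^4 = 16
n is odd, so center dim = 2
Sum = 32 + 16 + 2 = 50


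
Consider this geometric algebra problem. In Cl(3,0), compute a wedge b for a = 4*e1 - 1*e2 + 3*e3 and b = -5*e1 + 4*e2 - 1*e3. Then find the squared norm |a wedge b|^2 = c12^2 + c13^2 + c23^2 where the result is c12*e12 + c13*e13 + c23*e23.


a wedge b = (a1*b2 - a2*b1)*e12 + (a1*b3 - a3*b1)*e13 + (a2*b3 - a3*b2)*e23
e12 coeff: 4*4 - (-1)*(-5) = 16 - 5 = 11
e13 coeff: 4*(-1) - 3*(-5) = -4 - (-15) = 11
e23 coeff: (-1)*(-1) - 3*4 = 1 - 12 = -11
|a wedge b|^2 = 11^2 + 11^2 + (-11)^2
= 121 + 121 + 121
= 363


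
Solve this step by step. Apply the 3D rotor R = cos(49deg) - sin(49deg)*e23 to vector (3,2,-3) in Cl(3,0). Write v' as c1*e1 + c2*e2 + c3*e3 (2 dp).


Rotor R = cos(49deg) - sin(49deg)*e23
Rotation angle theta = 2 * 49 = 98 degrees in the e23 plane (e2 -> e3).
The component perpendicular to the plane (e1) is invariant: v'_1 = v1 = 3.00
cos(98deg) = -0.1392, sin(98deg) = 0.9903
v'_2 = v2*cos(theta) - v3*sin(theta) = 2*(-0.1392) - (-3)*0.9903 = 2.69
v'_3 = v2*sin(theta) + v3*cos(theta) = 2*0.9903 + (-3)*(-0.1392) = 2.40
v' = 3.00*e1 + 2.69*e2 + 2.40*e3


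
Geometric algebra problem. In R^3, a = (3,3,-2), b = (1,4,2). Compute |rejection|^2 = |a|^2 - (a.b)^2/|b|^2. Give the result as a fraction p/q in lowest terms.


|a|^2 = 3^2 + 3^2 + (-2)^2 = 22
|b|^2 = 1^2 + 4^2 + 2^2 = 21
a . b = 3*1 + 3*4 + (-2)*2 = 11
(a.b)^2 = 11^2 = 121
|rej|^2 = 22 - 121/21
= (462 - 121)/21
= 341/21
In lowest terms: 341/21


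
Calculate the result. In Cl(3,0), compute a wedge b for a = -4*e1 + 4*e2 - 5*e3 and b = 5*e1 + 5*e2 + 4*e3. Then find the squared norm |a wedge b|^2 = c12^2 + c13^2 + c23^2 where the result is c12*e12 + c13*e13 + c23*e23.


a wedge b = (a1*b2 - a2*b1)*e12 + (a1*b3 - a3*b1)*e13 + (a2*b3 - a3*b2)*e23
e12 coeff: (-4)*5 - 4*5 = -20 - 20 = -40
e13 coeff: (-4)*4 - (-5)*5 = -16 - (-25) = 9
e23 coeff: 4*4 - (-5)*5 = 16 - (-25) = 41
|a wedge b|^2 = (-40)^2 + 9^2 + 41^2
= 1600 + 81 + 1681
= 3362


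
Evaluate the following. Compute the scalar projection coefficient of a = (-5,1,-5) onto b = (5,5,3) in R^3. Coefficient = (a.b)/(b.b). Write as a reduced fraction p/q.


Projection coefficient = (a . b) / (b . b)
a . b = (-5)*5 + 1*5 + (-5)*3
= -25 + 5 + (-15) = -35
b . b = 5^2 + 5^2 + 3^2
= 25 + 25 + 9 = 59
Coefficient = -35/59
In lowest terms: -35/59


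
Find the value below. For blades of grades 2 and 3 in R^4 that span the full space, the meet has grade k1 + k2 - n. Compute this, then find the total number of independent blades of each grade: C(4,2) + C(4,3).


Meet grade = grade(A) + grade(B) - n
= 2 + 3 - 4 = 1
C(4,2) = 6
C(4,3) = 4
dim_A + dim_B = 6 + 4 = 10


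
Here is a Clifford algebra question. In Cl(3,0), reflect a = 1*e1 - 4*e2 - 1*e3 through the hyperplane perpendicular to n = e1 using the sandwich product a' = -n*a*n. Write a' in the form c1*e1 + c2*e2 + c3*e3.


Reflection formula: a' = -n*a*n, with n = e1 (unit vector, n^2 = 1).
For reflection through hyperplane perp to e1:
The component along e1 flips sign, others stay.
a = (1, -4, -1)
a' = (-1, -4, -1)
a' = -1*e1 - 4*e2 - 1*e3


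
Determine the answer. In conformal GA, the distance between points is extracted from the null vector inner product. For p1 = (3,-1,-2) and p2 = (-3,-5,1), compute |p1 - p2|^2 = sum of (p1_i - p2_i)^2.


p1 - p2 = (6, 4, -3)
|p1 - p2|^2 = 6^2 + 4^2 + (-3)^2
= 36 + 16 + 9
= 61


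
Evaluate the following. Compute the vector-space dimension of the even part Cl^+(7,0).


Even subalgebra dimension = 2^(n-1)
n = 7 + 0 = 7
2^(7 - 1) = 2^6 = 64
Verification: sum of C(7,k) for even k = 1 + 21 + 35 + 7 = 64
Result = 64


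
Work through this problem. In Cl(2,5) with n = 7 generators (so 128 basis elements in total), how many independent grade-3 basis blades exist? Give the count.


Number of grade-k basis blades in Cl(p,q) with n = p + q is C(n, k).
n = 2 + 5 = 7
C(7, 3) = 7! / (3! * 4!)
= 5040 / (6 * 24)
= 35


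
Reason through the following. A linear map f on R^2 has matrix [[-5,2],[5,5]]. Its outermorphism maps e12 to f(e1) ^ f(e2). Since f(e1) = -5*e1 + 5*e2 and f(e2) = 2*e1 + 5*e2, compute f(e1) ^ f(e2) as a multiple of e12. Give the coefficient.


The outermorphism of a linear map f sends e1^e2 to f(e1)^f(e2).
f(e1) = -5*e1 + 5*e2
f(e2) = 2*e1 + 5*e2
f(e1) ^ f(e2) = (-5*e1 + 5*e2) ^ (2*e1 + 5*e2)
= (-5)*5*e12 + 5*2*e21
= (-25 - 10)*e12
= -35*e12
Coefficient = -35


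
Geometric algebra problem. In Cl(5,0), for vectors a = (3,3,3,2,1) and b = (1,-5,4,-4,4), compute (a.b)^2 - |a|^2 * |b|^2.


a . b = 3*1 + 3*(-5) + 3*4 + 2*(-4) + 1*4
= 3 + (-15) + 12 + (-8) + 4 = -4
|a|^2 = 3^2 + 3^2 + 3^2 + 2^2 + 1^2 = 32
|b|^2 = 1^2 + (-5)^2 + 4^2 + (-4)^2 + 4^2 = 74
(a.b)^2 = (-4)^2 = 16
|a|^2 * |b|^2 = 32 * 74 = 2368
Result = 16 - 2368 = -2352


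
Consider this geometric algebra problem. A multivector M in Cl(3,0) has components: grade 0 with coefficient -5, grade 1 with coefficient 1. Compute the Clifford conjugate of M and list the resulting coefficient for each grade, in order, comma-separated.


Clifford conjugate sign for grade k: (-1)^(k(k+1)/2)
Grade 0: (-1)^(0*1/2) = (-1)^0 = 1, coeff -5 -> -5
Grade 1: (-1)^(1*2/2) = (-1)^1 = -1, coeff 1 -> -1
Conjugated coefficients: -5, -1


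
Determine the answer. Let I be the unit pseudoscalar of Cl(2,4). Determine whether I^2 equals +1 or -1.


The pseudoscalar I = e1...e_n (product of all n generators) of Cl(p,q) satisfies I^2 = (-1)^(q + n(n-1)/2).
p = 2, q = 4, n = p + q = 6
n(n-1)/2 = 6 * 5 / 2 = 15
Exponent = q + n(n-1)/2 = 4 + 15 = 19
I^2 = (-1)^19 = -1


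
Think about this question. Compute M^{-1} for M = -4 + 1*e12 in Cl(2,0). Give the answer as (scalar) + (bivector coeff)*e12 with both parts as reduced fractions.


M = -4 + 1*e12, where e12^2 = -1.
Since M commutes with its reverse ~M = a - b*e12, M * ~M = a^2 - b^2*e12^2 = a^2 + b^2.
So M^{-1} = ~M / (a^2 + b^2) = (a - b*e12)/(a^2 + b^2).
a^2 + b^2 = 16 + 1 = 17
Scalar part = -4/17 = -4/17
Bivector coeff = -1/17 = -1/17
M^{-1} = -4/17 - 1/17*e12


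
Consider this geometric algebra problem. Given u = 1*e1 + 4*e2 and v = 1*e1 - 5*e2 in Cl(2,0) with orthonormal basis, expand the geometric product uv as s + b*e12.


Expand: (1*e1 + 4*e2)(1*e1 - 5*e2)
= 1*1*e1e1 + 1*(-5)*e1e2 + 4*1*e2e1 + 4*(-5)*e2e2
Using e1^2 = e2^2 = 1, e2e1 = -e1e2:
Scalar part s = 1*1 + 4*(-5) = 1 + (-20) = -19
Bivector part b = 1*(-5) - 4*1 = -5 - 4 = -9
uv = -19 - 9*e12


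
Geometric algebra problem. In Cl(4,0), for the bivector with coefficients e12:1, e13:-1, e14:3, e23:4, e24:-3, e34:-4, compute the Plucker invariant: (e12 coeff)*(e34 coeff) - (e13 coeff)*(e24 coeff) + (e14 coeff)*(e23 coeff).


Plucker relation: af - be + cd
a*f = 1*(-4) = -4
b*e = (-1)*(-3) = 3
c*d = 3*4 = 12
af - be + cd = -4 - 3 + 12
= 5


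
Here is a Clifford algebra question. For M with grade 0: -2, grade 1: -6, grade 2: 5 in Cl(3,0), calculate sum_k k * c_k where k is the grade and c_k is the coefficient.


Grade-weighted sum = sum of grade_k * coefficient_k
0*(-2) = 0
1*(-6) = -6
2*5 = 10
Total = 0 + (-6) + 10 = 4


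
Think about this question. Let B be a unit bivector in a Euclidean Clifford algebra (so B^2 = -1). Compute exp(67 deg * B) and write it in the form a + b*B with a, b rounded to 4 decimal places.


For a unit bivector B with B^2 = -1, the exponential series gives
e^(theta*B) = cos(theta) + sin(theta)*B (the GA analogue of Euler's formula).
theta = 67 degrees = 1.169371 rad
cos(67 deg) = 0.3907
sin(67 deg) = 0.9205
exp(theta*B) = 0.3907 + 0.9205*B


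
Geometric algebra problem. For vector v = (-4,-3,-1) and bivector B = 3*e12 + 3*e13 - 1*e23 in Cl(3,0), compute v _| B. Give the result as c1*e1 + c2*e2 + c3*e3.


Left contraction v _| B = <vB>_1 (grade-1 part of the geometric product vB).
Using e1_|e12 = e2, e2_|e12 = -e1, e1_|e13 = e3, e3_|e13 = -e1, e2_|e23 = e3, e3_|e23 = -e2:
e1 coeff: -v2*b12 - v3*b13 = -(-3)*(3) - (-1)*(3) = 12
e2 coeff: v1*b12 - v3*b23 = (-4)*(3) - (-1)*(-1) = -13
e3 coeff: v1*b13 + v2*b23 = (-4)*(3) + (-3)*(-1) = -9
v _| B = 12*e1 - 13*e2 - 9*e3


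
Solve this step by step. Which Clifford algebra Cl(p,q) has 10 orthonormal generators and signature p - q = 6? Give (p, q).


We need p + q = 10 and p - q = 6.
Adding: 2p = 10 + 6 = 16, so p = 8.
Then q = 10 - 8 = 2.
(p, q) = (8, 2)


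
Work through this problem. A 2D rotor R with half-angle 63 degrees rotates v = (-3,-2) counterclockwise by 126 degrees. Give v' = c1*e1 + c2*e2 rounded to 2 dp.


Rotor R = cos(63deg) - sin(63deg)*e12
Rotation angle theta = 2 * 63 = 126 degrees
v' = R*v*~R rotates v by theta.
cos(126deg) = -0.5878, sin(126deg) = 0.8090
v'_1 = -3*cos(126deg) - (-2)*sin(126deg)
= -3*(-0.5878) - (-2)*0.8090
= 3.38
v'_2 = -3*sin(126deg) + (-2)*cos(126deg)
= -3*0.8090 + (-2)*(-0.5878)
= -1.25
v' = 3.38*e1 - 1.25*e2


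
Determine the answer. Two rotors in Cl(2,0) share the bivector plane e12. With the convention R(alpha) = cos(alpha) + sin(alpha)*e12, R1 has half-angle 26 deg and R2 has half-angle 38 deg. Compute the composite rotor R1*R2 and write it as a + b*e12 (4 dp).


Same-plane rotors commute and their half-angles add:
R1*R2 = cos(a1 + a2) + sin(a1 + a2)*e12.
a1 + a2 = 26 + 38 = 64 deg
cos(64 deg) = 0.4384
sin(64 deg) = 0.8988
R1*R2 = 0.4384 + 0.8988*e12


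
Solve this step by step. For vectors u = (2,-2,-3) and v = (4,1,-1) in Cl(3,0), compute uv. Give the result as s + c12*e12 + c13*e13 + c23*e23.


In Cl(3,0): e_i^2 = 1, e_ie_j = -e_je_i for i != j.
Scalar part = u . v = 2*4 + (-2)*1 + (-3)*(-1)
= 8 + (-2) + 3 = 9
e12 coeff = 2*1 - (-2)*4 = 2 - (-8) = 10
e13 coeff = 2*(-1) - (-3)*4 = -2 - (-12) = 10
e23 coeff = (-2)*(-1) - (-3)*1 = 2 - (-3) = 5
uv = 9 + 10*e12 + 10*e13 + 5*e23


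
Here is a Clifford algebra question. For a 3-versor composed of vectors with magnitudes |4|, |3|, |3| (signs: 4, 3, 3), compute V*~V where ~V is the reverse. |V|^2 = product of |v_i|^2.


Each vector v_i has |v_i|^2 = s_i^2
Squared scales: 4^2 = 16, 3^2 = 9, 3^2 = 9
|V|^2 = 16 * 9 * 9
= 1296


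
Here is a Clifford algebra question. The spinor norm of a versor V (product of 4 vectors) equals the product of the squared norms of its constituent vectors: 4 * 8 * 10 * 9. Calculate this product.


Spinor norm N(V) = |v1|^2 * |v2|^2 * ... * |v4|^2
= 4 * 8 * 10 * 9
Running product: 4, 32, 320, 2880
N(V) = 2880


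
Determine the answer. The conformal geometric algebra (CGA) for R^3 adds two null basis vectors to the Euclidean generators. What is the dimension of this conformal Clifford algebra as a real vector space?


The conformal model of R^3 uses Cl(4,1): the 3 Euclidean generators plus two extra orthogonal generators e+ (e+^2 = +1) and e- (e-^2 = -1), from which the null vectors e0, einf are built.
Number of generators m = 3 + 2 = 5.
dim Cl(p,q) = 2^m = 2^5 = 32


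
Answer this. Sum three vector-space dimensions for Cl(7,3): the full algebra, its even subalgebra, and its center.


n = 7 + 3 = 10
Total dim = 2^10 = 1024
Even subalgebra dim = 2^9 = 512
n is even, so center dim = 1
Sum = 1024 + 512 + 1 = 1537


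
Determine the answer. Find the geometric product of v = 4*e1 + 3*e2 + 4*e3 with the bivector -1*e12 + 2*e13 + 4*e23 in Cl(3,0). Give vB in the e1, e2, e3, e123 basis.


vB has grade-1 (vector) and grade-3 (trivector) parts: vB = (v _| B) + (v ^ B).
Vector part <vB>_1:
  e1: -v2*b12 - v3*b13 = -(3)*(-1) - (4)*(2) = -5
  e2: v1*b12 - v3*b23 = (4)*(-1) - (4)*(4) = -20
  e3: v1*b13 + v2*b23 = (4)*(2) + (3)*(4) = 20
Trivector part <vB>_3:
  e123: v1*b23 - v2*b13 + v3*b12 = (4)*(4) - (3)*(2) + (4)*(-1) = 6
vB = -5*e1 - 20*e2 + 20*e3 + 6*e123


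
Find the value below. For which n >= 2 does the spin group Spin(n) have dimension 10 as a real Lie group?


dim Spin(n) = dim so(n) = n(n-1)/2.
Solve n(n-1)/2 = 10, i.e. n^2 - n - 20 = 0.
Discriminant = 1 + 8*10 = 81
n = (1 + sqrt(81))/2 = (1 + 9)/2 = 5


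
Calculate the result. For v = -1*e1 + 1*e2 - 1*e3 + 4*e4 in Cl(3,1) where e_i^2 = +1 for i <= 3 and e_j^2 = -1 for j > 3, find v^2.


v^2 = sum of c_i^2 * e_i^2
Positive signature terms (e_i^2 = +1): (-1)^2 + 1^2 + (-1)^2 = 3
Negative signature terms (e_j^2 = -1): 4^2 = 16
v^2 = 3 - 16 = -13


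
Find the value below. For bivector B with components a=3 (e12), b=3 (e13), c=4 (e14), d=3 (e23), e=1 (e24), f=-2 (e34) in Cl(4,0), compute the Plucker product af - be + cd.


Plucker relation: af - be + cd
a*f = 3*(-2) = -6
b*e = 3*1 = 3
c*d = 4*3 = 12
af - be + cd = -6 - 3 + 12
= 3


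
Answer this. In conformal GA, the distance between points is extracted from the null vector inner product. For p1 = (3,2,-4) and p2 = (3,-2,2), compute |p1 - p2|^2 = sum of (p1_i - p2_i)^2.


p1 - p2 = (0, 4, -6)
|p1 - p2|^2 = 0^2 + 4^2 + (-6)^2
= 0 + 16 + 36
= 52


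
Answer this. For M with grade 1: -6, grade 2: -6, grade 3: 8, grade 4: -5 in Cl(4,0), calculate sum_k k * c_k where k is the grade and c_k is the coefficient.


Grade-weighted sum = sum of grade_k * coefficient_k
1*(-6) = -6
2*(-6) = -12
3*8 = 24
4*(-5) = -20
Total = -6 + (-12) + 24 + (-20) = -14


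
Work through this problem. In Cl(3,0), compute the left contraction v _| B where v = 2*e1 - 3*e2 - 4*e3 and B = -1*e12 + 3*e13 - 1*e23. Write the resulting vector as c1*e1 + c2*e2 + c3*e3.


Left contraction v _| B = <vB>_1 (grade-1 part of the geometric product vB).
Using e1_|e12 = e2, e2_|e12 = -e1, e1_|e13 = e3, e3_|e13 = -e1, e2_|e23 = e3, e3_|e23 = -e2:
e1 coeff: -v2*b12 - v3*b13 = -(-3)*(-1) - (-4)*(3) = 9
e2 coeff: v1*b12 - v3*b23 = (2)*(-1) - (-4)*(-1) = -6
e3 coeff: v1*b13 + v2*b23 = (2)*(3) + (-3)*(-1) = 9
v _| B = 9*e1 - 6*e2 + 9*e3


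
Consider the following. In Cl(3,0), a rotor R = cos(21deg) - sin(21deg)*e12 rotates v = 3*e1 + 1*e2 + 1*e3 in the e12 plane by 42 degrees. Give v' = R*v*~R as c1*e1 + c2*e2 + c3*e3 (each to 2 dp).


Rotor R = cos(21deg) - sin(21deg)*e12
Rotation angle theta = 2 * 21 = 42 degrees in the e12 plane (e1 -> e2).
The component perpendicular to the plane (e3) is invariant: v'_3 = v3 = 1.00
cos(42deg) = 0.7431, sin(42deg) = 0.6691
v'_1 = v1*cos(theta) - v2*sin(theta) = 3*0.7431 - 1*0.6691 = 1.56
v'_2 = v1*sin(theta) + v2*cos(theta) = 3*0.6691 + 1*0.7431 = 2.75
v' = 1.56*e1 + 2.75*e2 + 1.00*e3


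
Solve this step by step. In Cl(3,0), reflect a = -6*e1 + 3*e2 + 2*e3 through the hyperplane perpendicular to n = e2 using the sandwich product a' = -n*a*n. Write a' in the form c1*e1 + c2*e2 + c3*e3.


Reflection formula: a' = -n*a*n, with n = e2 (unit vector, n^2 = 1).
For reflection through hyperplane perp to e2:
The component along e2 flips sign, others stay.
a = (-6, 3, 2)
a' = (-6, -3, 2)
a' = -6*e1 - 3*e2 + 2*e3


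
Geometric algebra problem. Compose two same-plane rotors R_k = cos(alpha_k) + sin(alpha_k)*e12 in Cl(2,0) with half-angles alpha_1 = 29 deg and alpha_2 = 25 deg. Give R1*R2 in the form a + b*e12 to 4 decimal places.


Same-plane rotors commute and their half-angles add:
R1*R2 = cos(a1 + a2) + sin(a1 + a2)*e12.
a1 + a2 = 29 + 25 = 54 deg
cos(54 deg) = 0.5878
sin(54 deg) = 0.8090
R1*R2 = 0.5878 + 0.8090*e12


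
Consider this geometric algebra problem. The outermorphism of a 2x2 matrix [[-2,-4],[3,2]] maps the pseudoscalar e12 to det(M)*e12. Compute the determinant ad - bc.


The outermorphism of a linear map f sends e1^e2 to f(e1)^f(e2).
f(e1) = -2*e1 + 3*e2
f(e2) = -4*e1 + 2*e2
f(e1) ^ f(e2) = (-2*e1 + 3*e2) ^ (-4*e1 + 2*e2)
= (-2)*2*e12 + 3*(-4)*e21
= (-4 - (-12))*e12
= 8*e12
Coefficient = 8


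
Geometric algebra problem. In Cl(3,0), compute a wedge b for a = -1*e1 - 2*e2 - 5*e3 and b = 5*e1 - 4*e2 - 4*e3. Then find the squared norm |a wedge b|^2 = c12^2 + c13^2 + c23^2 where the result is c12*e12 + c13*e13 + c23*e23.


a wedge b = (a1*b2 - a2*b1)*e12 + (a1*b3 - a3*b1)*e13 + (a2*b3 - a3*b2)*e23
e12 coeff: (-1)*(-4) - (-2)*5 = 4 - (-10) = 14
e13 coeff: (-1)*(-4) - (-5)*5 = 4 - (-25) = 29
e23 coeff: (-2)*(-4) - (-5)*(-4) = 8 - 20 = -12
|a wedge b|^2 = 14^2 + 29^2 + (-12)^2
= 196 + 841 + 144
= 1181


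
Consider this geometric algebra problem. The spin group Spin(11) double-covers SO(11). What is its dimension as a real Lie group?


Spin(n) double-covers SO(n); both have Lie algebra so(n) of dimension n(n-1)/2.
n = 11
n(n-1) = 11 * 10 = 110
dim Spin(11) = 110/2 = 55


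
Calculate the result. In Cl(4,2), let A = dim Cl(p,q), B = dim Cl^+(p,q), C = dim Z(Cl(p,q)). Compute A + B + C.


n = 4 + 2 = 6
Total dim = 2^6 = 64
Even subalgebra dim = 2^5 = 32
n is even, so center dim = 1
Sum = 64 + 32 + 1 = 97


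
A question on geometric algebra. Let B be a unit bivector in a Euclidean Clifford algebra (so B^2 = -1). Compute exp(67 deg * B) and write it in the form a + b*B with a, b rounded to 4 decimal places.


For a unit bivector B with B^2 = -1, the exponential series gives
e^(theta*B) = cos(theta) + sin(theta)*B (the GA analogue of Euler's formula).
theta = 67 degrees = 1.169371 rad
cos(67 deg) = 0.3907
sin(67 deg) = 0.9205
exp(theta*B) = 0.3907 + 0.9205*B


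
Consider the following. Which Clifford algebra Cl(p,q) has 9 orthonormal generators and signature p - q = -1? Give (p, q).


We need p + q = 9 and p - q = -1.
Adding: 2p = 9 + (-1) = 8, so p = 4.
Then q = 9 - 4 = 5.
(p, q) = (4, 5)


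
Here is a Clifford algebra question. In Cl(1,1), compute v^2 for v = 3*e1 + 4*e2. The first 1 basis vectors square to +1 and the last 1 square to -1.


v^2 = sum of c_i^2 * e_i^2
Positive signature terms (e_i^2 = +1): 3^2 = 9
Negative signature terms (e_j^2 = -1): 4^2 = 16
v^2 = 9 - 16 = -7


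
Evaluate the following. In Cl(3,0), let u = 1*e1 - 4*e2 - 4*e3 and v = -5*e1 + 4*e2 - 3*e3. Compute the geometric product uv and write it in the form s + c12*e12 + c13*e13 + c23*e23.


In Cl(3,0): e_i^2 = 1, e_ie_j = -e_je_i for i != j.
Scalar part = u . v = 1*(-5) + (-4)*4 + (-4)*(-3)
= -5 + (-16) + 12 = -9
e12 coeff = 1*4 - (-4)*(-5) = 4 - 20 = -16
e13 coeff = 1*(-3) - (-4)*(-5) = -3 - 20 = -23
e23 coeff = (-4)*(-3) - (-4)*4 = 12 - (-16) = 28
uv = -9 - 16*e12 - 23*e13 + 28*e23


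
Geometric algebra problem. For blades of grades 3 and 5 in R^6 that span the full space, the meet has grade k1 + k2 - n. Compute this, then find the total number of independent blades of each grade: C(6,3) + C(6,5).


Meet grade = grade(A) + grade(B) - n
= 3 + 5 - 6 = 2
C(6,3) = 20
C(6,5) = 6
dim_A + dim_B = 20 + 6 = 26


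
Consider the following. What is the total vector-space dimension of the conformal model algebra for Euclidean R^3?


The conformal model of R^3 uses Cl(4,1): the 3 Euclidean generators plus two extra orthogonal generators e+ (e+^2 = +1) and e- (e-^2 = -1), from which the null vectors e0, einf are built.
Number of generators m = 3 + 2 = 5.
dim Cl(p,q) = 2^m = 2^5 = 32


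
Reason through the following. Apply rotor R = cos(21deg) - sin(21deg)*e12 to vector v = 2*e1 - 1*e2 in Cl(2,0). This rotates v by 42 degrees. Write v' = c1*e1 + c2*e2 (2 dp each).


Rotor R = cos(21deg) - sin(21deg)*e12
Rotation angle theta = 2 * 21 = 42 degrees
v' = R*v*~R rotates v by theta.
cos(42deg) = 0.7431, sin(42deg) = 0.6691
v'_1 = 2*cos(42deg) - (-1)*sin(42deg)
= 2*0.7431 - (-1)*0.6691
= 2.16
v'_2 = 2*sin(42deg) + (-1)*cos(42deg)
= 2*0.6691 + (-1)*0.7431
= 0.60
v' = 2.16*e1 + 0.60*e2


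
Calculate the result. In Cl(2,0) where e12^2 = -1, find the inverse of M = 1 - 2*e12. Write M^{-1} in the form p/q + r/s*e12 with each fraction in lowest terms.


M = 1 - 2*e12, where e12^2 = -1.
Since M commutes with its reverse ~M = a - b*e12, M * ~M = a^2 - b^2*e12^2 = a^2 + b^2.
So M^{-1} = ~M / (a^2 + b^2) = (a - b*e12)/(a^2 + b^2).
a^2 + b^2 = 1 + 4 = 5
Scalar part = 1/5 = 1/5
Bivector coeff = 2/5 = 2/5
M^{-1} = 1/5 + 2/5*e12


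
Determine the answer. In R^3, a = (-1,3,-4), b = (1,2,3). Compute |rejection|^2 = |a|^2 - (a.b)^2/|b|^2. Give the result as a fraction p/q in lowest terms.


|a|^2 = (-1)^2 + 3^2 + (-4)^2 = 26
|b|^2 = 1^2 + 2^2 + 3^2 = 14
a . b = (-1)*1 + 3*2 + (-4)*3 = -7
(a.b)^2 = (-7)^2 = 49
|rej|^2 = 26 - 49/14
= (364 - 49)/14
= 315/14
In lowest terms: 45/2


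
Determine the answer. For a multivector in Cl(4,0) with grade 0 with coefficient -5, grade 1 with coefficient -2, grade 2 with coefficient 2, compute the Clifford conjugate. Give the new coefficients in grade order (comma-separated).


Clifford conjugate sign for grade k: (-1)^(k(k+1)/2)
Grade 0: (-1)^(0*1/2) = (-1)^0 = 1, coeff -5 -> -5
Grade 1: (-1)^(1*2/2) = (-1)^1 = -1, coeff -2 -> 2
Grade 2: (-1)^(2*3/2) = (-1)^3 = -1, coeff 2 -> -2
Conjugated coefficients: -5, 2, -2


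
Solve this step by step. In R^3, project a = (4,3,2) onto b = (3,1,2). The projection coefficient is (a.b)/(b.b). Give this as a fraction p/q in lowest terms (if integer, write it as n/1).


Projection coefficient = (a . b) / (b . b)
a . b = 4*3 + 3*1 + 2*2
= 12 + 3 + 4 = 19
b . b = 3^2 + 1^2 + 2^2
= 9 + 1 + 4 = 14
Coefficient = 19/14
In lowest terms: 19/14


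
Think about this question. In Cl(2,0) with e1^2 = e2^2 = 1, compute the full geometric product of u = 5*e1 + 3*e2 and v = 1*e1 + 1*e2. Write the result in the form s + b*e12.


Expand: (5*e1 + 3*e2)(1*e1 + 1*e2)
= 5*1*e1e1 + 5*1*e1e2 + 3*1*e2e1 + 3*1*e2e2
Using e1^2 = e2^2 = 1, e2e1 = -e1e2:
Scalar part s = 5*1 + 3*1 = 5 + 3 = 8
Bivector part b = 5*1 - 3*1 = 5 - 3 = 2
uv = 8 + 2*e12


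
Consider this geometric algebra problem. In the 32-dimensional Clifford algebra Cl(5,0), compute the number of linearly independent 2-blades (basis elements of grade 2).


Number of grade-k basis blades in Cl(p,q) with n = p + q is C(n, k).
n = 5 + 0 = 5
C(5, 2) = 5! / (2! * 3!)
= 120 / (2 * 6)
= 10


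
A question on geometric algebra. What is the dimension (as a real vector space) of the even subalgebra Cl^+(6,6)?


Even subalgebra dimension = 2^(n-1)
n = 6 + 6 = 12
2^(12 - 1) = 2^11 = 2048
Verification: sum of C(12,k) for even k = 1 + 66 + 495 + 924 + 495 + 66 + 1 = 2048
Result = 2048


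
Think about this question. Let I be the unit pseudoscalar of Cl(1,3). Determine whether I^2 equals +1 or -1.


The pseudoscalar I = e1...e_n (product of all n generators) of Cl(p,q) satisfies I^2 = (-1)^(q + n(n-1)/2).
p = 1, q = 3, n = p + q = 4
n(n-1)/2 = 4 * 3 / 2 = 6
Exponent = q + n(n-1)/2 = 3 + 6 = 9
I^2 = (-1)^9 = -1


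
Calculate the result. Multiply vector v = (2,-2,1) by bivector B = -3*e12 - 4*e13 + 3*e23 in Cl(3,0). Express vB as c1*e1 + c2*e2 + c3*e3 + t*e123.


vB has grade-1 (vector) and grade-3 (trivector) parts: vB = (v _| B) + (v ^ B).
Vector part <vB>_1:
  e1: -v2*b12 - v3*b13 = -(-2)*(-3) - (1)*(-4) = -2
  e2: v1*b12 - v3*b23 = (2)*(-3) - (1)*(3) = -9
  e3: v1*b13 + v2*b23 = (2)*(-4) + (-2)*(3) = -14
Trivector part <vB>_3:
  e123: v1*b23 - v2*b13 + v3*b12 = (2)*(3) - (-2)*(-4) + (1)*(-3) = -5
vB = -2*e1 - 9*e2 - 14*e3 - 5*e123


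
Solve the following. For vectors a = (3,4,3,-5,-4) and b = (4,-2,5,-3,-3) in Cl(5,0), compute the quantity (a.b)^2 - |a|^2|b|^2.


a . b = 3*4 + 4*(-2) + 3*5 + (-5)*(-3) + (-4)*(-3)
= 12 + (-8) + 15 + 15 + 12 = 46
|a|^2 = 3^2 + 4^2 + 3^2 + (-5)^2 + (-4)^2 = 75
|b|^2 = 4^2 + (-2)^2 + 5^2 + (-3)^2 + (-3)^2 = 63
(a.b)^2 = 46^2 = 2116
|a|^2 * |b|^2 = 75 * 63 = 4725
Result = 2116 - 4725 = -2609


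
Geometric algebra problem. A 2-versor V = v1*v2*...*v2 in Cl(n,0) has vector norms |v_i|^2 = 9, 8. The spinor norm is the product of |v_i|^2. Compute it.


Spinor norm N(V) = |v1|^2 * |v2|^2 * ... * |v2|^2
= 9 * 8
Running product: 9, 72
N(V) = 72


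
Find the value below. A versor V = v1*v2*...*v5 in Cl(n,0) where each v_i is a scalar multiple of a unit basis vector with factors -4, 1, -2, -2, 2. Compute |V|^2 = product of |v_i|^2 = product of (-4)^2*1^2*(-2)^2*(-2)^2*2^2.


Each vector v_i has |v_i|^2 = s_i^2
Squared scales: (-4)^2 = 16, 1^2 = 1, (-2)^2 = 4, (-2)^2 = 4, 2^2 = 4
|V|^2 = 16 * 1 * 4 * 4 * 4
= 1024


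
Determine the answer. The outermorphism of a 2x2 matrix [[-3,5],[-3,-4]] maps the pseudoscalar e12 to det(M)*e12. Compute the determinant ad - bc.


The outermorphism of a linear map f sends e1^e2 to f(e1)^f(e2).
f(e1) = -3*e1 - 3*e2
f(e2) = 5*e1 - 4*e2
f(e1) ^ f(e2) = (-3*e1 - 3*e2) ^ (5*e1 - 4*e2)
= (-3)*(-4)*e12 + (-3)*5*e21
= (12 - (-15))*e12
= 27*e12
Coefficient = 27


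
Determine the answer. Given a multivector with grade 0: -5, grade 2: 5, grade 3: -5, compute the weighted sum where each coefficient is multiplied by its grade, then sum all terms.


Grade-weighted sum = sum of grade_k * coefficient_k
0*(-5) = 0
2*5 = 10
3*(-5) = -15
Total = 0 + 10 + (-15) = -5


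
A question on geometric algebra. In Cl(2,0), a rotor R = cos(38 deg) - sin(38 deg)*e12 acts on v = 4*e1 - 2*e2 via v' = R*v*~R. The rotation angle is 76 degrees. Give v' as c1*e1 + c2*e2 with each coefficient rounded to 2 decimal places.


Rotor R = cos(38deg) - sin(38deg)*e12
Rotation angle theta = 2 * 38 = 76 degrees
v' = R*v*~R rotates v by theta.
cos(76deg) = 0.2419, sin(76deg) = 0.9703
v'_1 = 4*cos(76deg) - (-2)*sin(76deg)
= 4*0.2419 - (-2)*0.9703
= 2.91
v'_2 = 4*sin(76deg) + (-2)*cos(76deg)
= 4*0.9703 + (-2)*0.2419
= 3.40
v' = 2.91*e1 + 3.40*e2


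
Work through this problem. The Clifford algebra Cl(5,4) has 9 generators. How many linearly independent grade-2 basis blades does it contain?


Number of grade-k basis blades in Cl(p,q) with n = p + q is C(n, k).
n = 5 + 4 = 9
C(9, 2) = 9! / (2! * 7!)
= 362880 / (2 * 5040)
= 36


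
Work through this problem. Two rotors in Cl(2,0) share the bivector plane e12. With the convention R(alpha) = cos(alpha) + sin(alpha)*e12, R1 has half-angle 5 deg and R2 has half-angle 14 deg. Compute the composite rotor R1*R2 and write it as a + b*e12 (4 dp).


Same-plane rotors commute and their half-angles add:
R1*R2 = cos(a1 + a2) + sin(a1 + a2)*e12.
a1 + a2 = 5 + 14 = 19 deg
cos(19 deg) = 0.9455
sin(19 deg) = 0.3256
R1*R2 = 0.9455 + 0.3256*e12


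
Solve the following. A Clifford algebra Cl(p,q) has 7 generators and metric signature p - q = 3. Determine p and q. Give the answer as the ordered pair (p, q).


We need p + q = 7 and p - q = 3.
Adding: 2p = 7 + 3 = 10, so p = 5.
Then q = 7 - 5 = 2.
(p, q) = (5, 2)


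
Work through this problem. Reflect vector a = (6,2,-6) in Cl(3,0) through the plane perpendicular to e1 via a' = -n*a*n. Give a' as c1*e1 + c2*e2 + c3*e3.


Reflection formula: a' = -n*a*n, with n = e1 (unit vector, n^2 = 1).
For reflection through hyperplane perp to e1:
The component along e1 flips sign, others stay.
a = (6, 2, -6)
a' = (-6, 2, -6)
a' = -6*e1 + 2*e2 - 6*e3


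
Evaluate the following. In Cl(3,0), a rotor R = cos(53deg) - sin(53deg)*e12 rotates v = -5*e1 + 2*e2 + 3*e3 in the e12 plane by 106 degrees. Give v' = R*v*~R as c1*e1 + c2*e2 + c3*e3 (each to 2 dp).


Rotor R = cos(53deg) - sin(53deg)*e12
Rotation angle theta = 2 * 53 = 106 degrees in the e12 plane (e1 -> e2).
The component perpendicular to the plane (e3) is invariant: v'_3 = v3 = 3.00
cos(106deg) = -0.2756, sin(106deg) = 0.9613
v'_1 = v1*cos(theta) - v2*sin(theta) = -5*(-0.2756) - 2*0.9613 = -0.54
v'_2 = v1*sin(theta) + v2*cos(theta) = -5*0.9613 + 2*(-0.2756) = -5.36
v' = -0.54*e1 - 5.36*e2 + 3.00*e3


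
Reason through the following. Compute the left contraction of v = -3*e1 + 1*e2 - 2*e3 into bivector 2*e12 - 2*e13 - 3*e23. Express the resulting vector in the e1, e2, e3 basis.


Left contraction v _| B = <vB>_1 (grade-1 part of the geometric product vB).
Using e1_|e12 = e2, e2_|e12 = -e1, e1_|e13 = e3, e3_|e13 = -e1, e2_|e23 = e3, e3_|e23 = -e2:
e1 coeff: -v2*b12 - v3*b13 = -(1)*(2) - (-2)*(-2) = -6
e2 coeff: v1*b12 - v3*b23 = (-3)*(2) - (-2)*(-3) = -12
e3 coeff: v1*b13 + v2*b23 = (-3)*(-2) + (1)*(-3) = 3
v _| B = -6*e1 - 12*e2 + 3*e3


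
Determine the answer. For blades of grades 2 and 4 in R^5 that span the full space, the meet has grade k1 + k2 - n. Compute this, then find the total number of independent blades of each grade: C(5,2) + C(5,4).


Meet grade = grade(A) + grade(B) - n
= 2 + 4 - 5 = 1
C(5,2) = 10
C(5,4) = 5
dim_A + dim_B = 10 + 5 = 15


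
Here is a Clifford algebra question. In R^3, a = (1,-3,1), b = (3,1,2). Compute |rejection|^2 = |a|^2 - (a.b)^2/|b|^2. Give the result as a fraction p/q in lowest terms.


|a|^2 = 1^2 + (-3)^2 + 1^2 = 11
|b|^2 = 3^2 + 1^2 + 2^2 = 14
a . b = 1*3 + (-3)*1 + 1*2 = 2
(a.b)^2 = 2^2 = 4
|rej|^2 = 11 - 4/14
= (154 - 4)/14
= 150/14
In lowest terms: 75/7


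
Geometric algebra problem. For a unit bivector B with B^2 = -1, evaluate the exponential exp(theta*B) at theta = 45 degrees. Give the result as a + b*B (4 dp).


For a unit bivector B with B^2 = -1, the exponential series gives
e^(theta*B) = cos(theta) + sin(theta)*B (the GA analogue of Euler's formula).
theta = 45 degrees = 0.785398 rad
cos(45 deg) = 0.7071
sin(45 deg) = 0.7071
exp(theta*B) = 0.7071 + 0.7071*B


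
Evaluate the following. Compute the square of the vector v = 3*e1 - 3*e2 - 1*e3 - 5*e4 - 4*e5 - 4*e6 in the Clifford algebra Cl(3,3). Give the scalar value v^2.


v^2 = sum of c_i^2 * e_i^2
Positive signature terms (e_i^2 = +1): 3^2 + (-3)^2 + (-1)^2 = 19
Negative signature terms (e_j^2 = -1): (-5)^2 + (-4)^2 + (-4)^2 = 57
v^2 = 19 - 57 = -38


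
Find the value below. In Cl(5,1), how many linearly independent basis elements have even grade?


Even subalgebra dimension = 2^(n-1)
n = 5 + 1 = 6
2^(6 - 1) = 2^5 = 32
Verification: sum of C(6,k) for even k = 1 + 15 + 15 + 1 = 32
Result = 32
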